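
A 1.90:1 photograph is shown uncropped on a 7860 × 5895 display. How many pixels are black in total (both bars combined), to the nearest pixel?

13819121 pixels

1.90:1 is wider than 4:3, so it spans the full width.
That makes the image 4136.8421 px tall (7860 / 1.900).
Leftover height: 5895 − 4136.8421 = 1758.1579 px.
Across the 7860-px span: 1758.1579 × 7860 ≈ 13819121 px.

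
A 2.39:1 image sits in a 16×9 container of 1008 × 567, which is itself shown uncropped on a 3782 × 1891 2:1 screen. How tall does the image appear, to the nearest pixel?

1407 px

2.39:1 in 1008×567: fills the width, so the image is 1008.00 × 421.76.
Second fit — the 16×9 canvas into 3782×1891 spans the height: 3361.78 × 1891.00 (×3.3351 from 1008×567).
Applying the same ×3.3351: 421.76 → 1406.60.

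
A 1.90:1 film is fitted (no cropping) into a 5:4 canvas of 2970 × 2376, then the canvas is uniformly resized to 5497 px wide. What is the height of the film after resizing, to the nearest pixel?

2893 px

In the 2970×2376 frame the film fills the width: height = 2970 / 1.900 ≈ 1563.16 px.
Resizing to 5497 px wide multiplies everything by 1.8508: 1563.16 → 2893.16 px.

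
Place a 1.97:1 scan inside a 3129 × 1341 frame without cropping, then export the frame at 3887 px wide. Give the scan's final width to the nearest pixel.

Fitted into 3129×1341, the scan spans the height; its width is 1341 × 1.970 ≈ 2641.77 px.
The frame scales by 3887/3129 = 1.2422; 2641.77 × 1.2422 ≈ 3281.74 px.

3282 px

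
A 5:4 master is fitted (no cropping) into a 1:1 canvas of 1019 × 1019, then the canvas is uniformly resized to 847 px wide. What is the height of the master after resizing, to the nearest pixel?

678 px

At 1019×1019 the master is width-limited, so height = 1019 × 4/5 ≈ 815.20 px.
Resizing to 847 px wide multiplies everything by 0.8312: 815.20 → 677.60 px.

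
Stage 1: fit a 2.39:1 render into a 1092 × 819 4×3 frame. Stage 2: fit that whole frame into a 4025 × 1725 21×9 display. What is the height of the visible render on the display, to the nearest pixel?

Inside the 1092×819 canvas the render is width-limited at 1092.00 × 456.90.
4×3 in 4025×1725: fills the height, so the intermediate becomes 2300.00 × 1725.00 — a scale of ×2.1062.
So the render's height is 456.90 × 2.1062 ≈ 962.34.

962 px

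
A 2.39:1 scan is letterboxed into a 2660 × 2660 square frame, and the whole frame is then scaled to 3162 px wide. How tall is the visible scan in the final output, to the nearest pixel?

1323 px

In the 2660×2660 frame the scan fills the width: height = 2660 / 2.390 ≈ 1112.97 px.
The frame scales by 3162/2660 = 1.1887; 1112.97 × 1.1887 ≈ 1323.01 px.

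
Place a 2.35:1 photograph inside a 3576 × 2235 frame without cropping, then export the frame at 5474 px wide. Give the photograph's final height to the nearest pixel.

2329 px

Fitted into 3576×2235, the photograph spans the width; its height is 3576 / 2.350 ≈ 1521.70 px.
Resizing to 5474 px wide multiplies everything by 1.5308: 1521.70 → 2329.36 px.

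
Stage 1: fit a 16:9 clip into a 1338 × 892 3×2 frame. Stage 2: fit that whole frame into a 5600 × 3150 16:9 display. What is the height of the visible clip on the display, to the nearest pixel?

16:9 in 1338×892: fills the width, so the clip is 1338.00 × 752.62.
Second fit — the 3×2 canvas into 5600×3150 spans the height: 4725.00 × 3150.00 (×3.5314 from 1338×892).
The clip scales with it: height 752.62 × 3.5314 ≈ 2657.81.

2658 px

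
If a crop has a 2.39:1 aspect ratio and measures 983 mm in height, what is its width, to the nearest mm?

At 2.39:1, 983 × 2.390 ≈ 2349.37.

2349 mm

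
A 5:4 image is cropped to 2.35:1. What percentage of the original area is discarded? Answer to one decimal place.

46.8%

The width stays; only height is cut (since 2.35:1 is wider than 5:4).
(1.250)/(2.350) ≈ 0.532 of the area survives, leaving 46.81% discarded.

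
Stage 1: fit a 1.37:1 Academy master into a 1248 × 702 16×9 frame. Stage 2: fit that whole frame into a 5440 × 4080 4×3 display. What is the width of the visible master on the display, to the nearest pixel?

4192 px

1.37:1 Academy in 1248×702: fills the height, so the master is 961.74 × 702.00.
16×9 in 5440×4080: fills the width, so the intermediate becomes 5440.00 × 3060.00 — a scale of ×4.3590.
Applying the same ×4.3590: 961.74 → 4192.20.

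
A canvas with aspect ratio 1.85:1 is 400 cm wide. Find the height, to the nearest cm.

216 cm

400 / 1.850 = 216.22.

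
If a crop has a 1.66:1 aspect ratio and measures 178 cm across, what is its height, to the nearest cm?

107 cm

At 1.66:1, 178 / 1.660 ≈ 107.23.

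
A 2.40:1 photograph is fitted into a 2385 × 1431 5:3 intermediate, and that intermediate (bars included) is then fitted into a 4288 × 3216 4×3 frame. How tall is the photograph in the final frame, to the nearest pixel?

2.40:1 in 2385×1431: fills the width, so the photograph is 2385.00 × 993.75.
Second fit — the 5:3 canvas into 4288×3216 spans the width: 4288.00 × 2572.80 (×1.7979 from 2385×1431).
So the photograph's height is 993.75 × 1.7979 ≈ 1786.67.

1787 px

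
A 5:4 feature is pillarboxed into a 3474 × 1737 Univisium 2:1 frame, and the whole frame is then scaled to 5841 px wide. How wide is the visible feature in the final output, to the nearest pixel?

3651 px

In the 3474×1737 frame the feature fills the height: width = 1737 × 5/4 ≈ 2171.25 px.
Resizing to 5841 px wide multiplies everything by 1.6813: 2171.25 → 3650.62 px.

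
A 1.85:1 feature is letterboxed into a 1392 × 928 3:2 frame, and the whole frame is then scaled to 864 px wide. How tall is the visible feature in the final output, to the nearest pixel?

467 px

Fitted into 1392×928, the feature spans the width; its height is 1392 / 1.850 ≈ 752.43 px.
Resizing to 864 px wide multiplies everything by 0.6207: 752.43 → 467.03 px.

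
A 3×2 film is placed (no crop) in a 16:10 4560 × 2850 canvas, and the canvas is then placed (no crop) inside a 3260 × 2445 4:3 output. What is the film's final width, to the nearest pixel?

Inside the 4560×2850 canvas the film is height-limited at 4275.00 × 2850.00.
16:10 in 3260×2445: fills the width, so the intermediate becomes 3260.00 × 2037.50 — a scale of ×0.7149.
The film scales with it: width 4275.00 × 0.7149 ≈ 3056.25.

3056 px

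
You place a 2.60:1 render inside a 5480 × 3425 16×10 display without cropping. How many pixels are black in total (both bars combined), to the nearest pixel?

2.60:1 is wider than 16×10, so it spans the full width.
That makes the image 2107.6923 px tall (5480 / 2.600).
Leftover height: 3425 − 2107.6923 = 1317.3077 px.
Bar area = 1317.3077 × 5480 ≈ 7218846 px.

7218846 pixels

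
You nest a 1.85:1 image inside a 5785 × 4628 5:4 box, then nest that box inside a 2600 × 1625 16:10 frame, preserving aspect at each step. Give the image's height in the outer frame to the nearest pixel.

First fit — 1.85:1 into 5785×4628 spans the width: 5785.00 × 3127.03.
The 5:4 canvas is height-limited in 2600×1625, giving 2031.25 × 1625.00; scale factor 0.3511.
The image scales with it: height 3127.03 × 0.3511 ≈ 1097.97.

1098 px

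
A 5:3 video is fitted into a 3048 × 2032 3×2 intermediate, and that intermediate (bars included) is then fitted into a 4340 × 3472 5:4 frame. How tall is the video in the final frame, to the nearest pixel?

2604 px

5:3 in 3048×2032: fills the width, so the video is 3048.00 × 1828.80.
Second fit — the 3×2 canvas into 4340×3472 spans the width: 4340.00 × 2893.33 (×1.4239 from 3048×2032).
Applying the same ×1.4239: 1828.80 → 2604.00.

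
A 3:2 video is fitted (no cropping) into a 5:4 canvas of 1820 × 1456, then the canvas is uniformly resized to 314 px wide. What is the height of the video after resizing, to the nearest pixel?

Fitted into 1820×1456, the video spans the width; its height is 1820 × 2/3 ≈ 1213.33 px.
Scaling 1820 → 314 is ×0.1725, so the height becomes 1213.33 × 0.1725 ≈ 209.33 px.

209 px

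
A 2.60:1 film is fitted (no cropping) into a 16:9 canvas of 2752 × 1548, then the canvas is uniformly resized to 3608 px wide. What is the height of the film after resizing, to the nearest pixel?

Fitted into 2752×1548, the film spans the width; its height is 2752 / 2.600 ≈ 1058.46 px.
Scaling 2752 → 3608 is ×1.3110, so the height becomes 1058.46 × 1.3110 ≈ 1387.69 px.

1388 px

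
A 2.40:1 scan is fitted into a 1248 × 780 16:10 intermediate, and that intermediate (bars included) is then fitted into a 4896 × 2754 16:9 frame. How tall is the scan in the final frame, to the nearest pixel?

2.40:1 in 1248×780: fills the width, so the scan is 1248.00 × 520.00.
16:10 in 4896×2754: fills the height, so the intermediate becomes 4406.40 × 2754.00 — a scale of ×3.5308.
The scan scales with it: height 520.00 × 3.5308 ≈ 1836.00.

1836 px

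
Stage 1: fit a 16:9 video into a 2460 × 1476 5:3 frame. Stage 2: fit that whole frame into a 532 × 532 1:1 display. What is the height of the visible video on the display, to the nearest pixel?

299 px

Inside the 2460×1476 canvas the video is width-limited at 2460.00 × 1383.75.
5:3 in 532×532: fills the width, so the intermediate becomes 532.00 × 319.20 — a scale of ×0.2163.
So the video's height is 1383.75 × 0.2163 ≈ 299.25.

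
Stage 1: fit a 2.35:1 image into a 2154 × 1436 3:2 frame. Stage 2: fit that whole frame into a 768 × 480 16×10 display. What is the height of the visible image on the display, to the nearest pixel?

306 px

Inside the 2154×1436 canvas the image is width-limited at 2154.00 × 916.60.
3:2 in 768×480: fills the height, so the intermediate becomes 720.00 × 480.00 — a scale of ×0.3343.
The image scales with it: height 916.60 × 0.3343 ≈ 306.38.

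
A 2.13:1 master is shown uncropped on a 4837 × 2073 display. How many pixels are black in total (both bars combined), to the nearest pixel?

873790 pixels

2.13:1 (2.130) < 21:9 (2.333), so the master fills the height.
That makes the image 4415.4900 px wide (2073 × 2.130).
Black = 4837 − 4415.4900 = 421.5100 px.
That's 421.5100 × 2073 ≈ 873790 black pixels.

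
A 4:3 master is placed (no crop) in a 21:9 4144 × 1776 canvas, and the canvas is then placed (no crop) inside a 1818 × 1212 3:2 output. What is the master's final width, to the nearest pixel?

1039 px

4:3 in 4144×1776: fills the height, so the master is 2368.00 × 1776.00.
The 21:9 canvas is width-limited in 1818×1212, giving 1818.00 × 779.14; scale factor 0.4387.
Applying the same ×0.4387: 2368.00 → 1038.86.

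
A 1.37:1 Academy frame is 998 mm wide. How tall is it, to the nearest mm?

728 mm

Height = 998 / 1.370 = 728.47.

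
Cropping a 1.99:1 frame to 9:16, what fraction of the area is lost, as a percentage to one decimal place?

71.7%

9:16 is narrower than 1.99:1, so the crop keeps the full height and trims the width.
Fraction kept = (0.562)/(1.990) ≈ 28.27%, so 71.73% is lost.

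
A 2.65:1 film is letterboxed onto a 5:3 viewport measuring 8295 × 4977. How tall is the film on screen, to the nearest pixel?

3130 px

2.65:1 (2.650) > 5:3 (1.667), so the film fills the width.
That makes the image 3130.19 px tall (8295 / 2.650).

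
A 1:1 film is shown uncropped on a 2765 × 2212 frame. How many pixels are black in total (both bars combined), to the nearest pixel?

1:1 (1.000) < 5:4 (1.250), so the film fills the height.
That makes the image 2212.0000 px wide (2212 × 1/1).
Black = 2765 − 2212.0000 = 553.0000 px.
Bar area = 553.0000 × 2212 ≈ 1223236 px.

1223236 pixels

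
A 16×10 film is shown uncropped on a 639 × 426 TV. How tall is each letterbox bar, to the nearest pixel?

13 px

16×10 is wider than 3×2, so it spans the full width.
The film is 639 × 10/16 ≈ 399.38 px tall.
Leftover height: 426 − 399.38 = 26.62 px → 13.31 each side.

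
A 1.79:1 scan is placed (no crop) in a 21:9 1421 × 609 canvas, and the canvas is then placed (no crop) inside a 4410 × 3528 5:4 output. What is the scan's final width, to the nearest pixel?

3383 px

First fit — 1.79:1 into 1421×609 spans the height: 1090.11 × 609.00.
21:9 in 4410×3528: fills the width, so the intermediate becomes 4410.00 × 1890.00 — a scale of ×3.1034.
The scan scales with it: width 1090.11 × 3.1034 ≈ 3383.10.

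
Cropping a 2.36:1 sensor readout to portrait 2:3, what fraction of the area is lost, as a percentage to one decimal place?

Going from 2.36:1 to portrait 2:3 means cutting width while keeping height.
(0.667)/(2.360) ≈ 0.282 of the area survives, leaving 71.75% discarded.

71.8%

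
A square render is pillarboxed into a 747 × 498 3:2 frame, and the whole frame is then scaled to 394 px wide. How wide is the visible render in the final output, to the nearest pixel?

263 px

In the 747×498 frame the render fills the height: width = 498 × 1/1 ≈ 498.00 px.
The frame scales by 394/747 = 0.5274; 498.00 × 0.5274 ≈ 262.67 px.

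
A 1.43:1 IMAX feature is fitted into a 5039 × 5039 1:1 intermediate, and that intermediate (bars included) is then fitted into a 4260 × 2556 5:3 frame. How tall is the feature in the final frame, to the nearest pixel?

First fit — 1.43:1 IMAX into 5039×5039 spans the width: 5039.00 × 3523.78.
Second fit — the 1:1 canvas into 4260×2556 spans the height: 2556.00 × 2556.00 (×0.5072 from 5039×5039).
So the feature's height is 3523.78 × 0.5072 ≈ 1787.41.

1787 px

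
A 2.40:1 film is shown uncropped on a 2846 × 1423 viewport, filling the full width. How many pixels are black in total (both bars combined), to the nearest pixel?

674976 pixels

That makes the image 1185.8333 px tall (2846 / 2.400).
Leftover height: 1423 − 1185.8333 = 237.1667 px.
Across the 2846-px span: 237.1667 × 2846 ≈ 674976 px.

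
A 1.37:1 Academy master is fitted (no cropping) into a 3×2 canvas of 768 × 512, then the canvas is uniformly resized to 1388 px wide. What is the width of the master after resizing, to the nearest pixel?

At 768×512 the master is height-limited, so width = 512 × 1.370 ≈ 701.44 px.
Resizing to 1388 px wide multiplies everything by 1.8073: 701.44 → 1267.71 px.

1268 px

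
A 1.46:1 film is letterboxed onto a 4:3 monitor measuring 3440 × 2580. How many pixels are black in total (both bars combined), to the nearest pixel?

769995 pixels

Since 1.460 > 1.333, the film is width-limited.
Content height = 3440 / 1.460 ≈ 2356.1644 px.
Leftover height: 2580 − 2356.1644 = 223.8356 px.
Bar area = 223.8356 × 3440 ≈ 769995 px.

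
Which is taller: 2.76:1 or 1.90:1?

1.90:1

2.76 and 1.9; 2.76 > 1.9. The smaller width-to-height ratio is the taller frame.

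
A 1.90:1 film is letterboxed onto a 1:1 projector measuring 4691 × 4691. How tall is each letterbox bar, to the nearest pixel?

1111 px

1.90:1 is wider than 1:1, so it spans the full width.
Content height = 4691 / 1.900 ≈ 2468.95 px.
Leftover height: 4691 − 2468.95 = 2222.05 px → 1111.03 each side.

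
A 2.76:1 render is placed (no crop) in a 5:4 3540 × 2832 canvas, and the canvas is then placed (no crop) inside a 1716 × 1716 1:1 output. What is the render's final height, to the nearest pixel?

622 px

Inside the 3540×2832 canvas the render is width-limited at 3540.00 × 1282.61.
The 5:4 canvas is width-limited in 1716×1716, giving 1716.00 × 1372.80; scale factor 0.4847.
The render scales with it: height 1282.61 × 0.4847 ≈ 621.74.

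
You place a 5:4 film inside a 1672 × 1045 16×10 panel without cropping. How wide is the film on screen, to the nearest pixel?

5:4 (1.250) < 16×10 (1.600), so the film fills the height.
Content width = 1045 × 5/4 ≈ 1306.25 px.

1306 px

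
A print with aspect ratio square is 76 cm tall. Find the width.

76 × 1/1 = 76.

76 cm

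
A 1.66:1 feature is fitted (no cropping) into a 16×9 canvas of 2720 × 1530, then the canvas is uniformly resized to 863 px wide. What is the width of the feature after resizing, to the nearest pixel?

806 px

At 2720×1530 the feature is height-limited, so width = 1530 × 1.660 ≈ 2539.80 px.
Resizing to 863 px wide multiplies everything by 0.3173: 2539.80 → 805.83 px.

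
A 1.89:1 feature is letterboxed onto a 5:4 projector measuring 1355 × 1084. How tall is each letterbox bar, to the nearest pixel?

1.89:1 is wider than 5:4, so it spans the full width.
The feature is 1355 / 1.890 ≈ 716.93 px tall.
Leftover height: 1084 − 716.93 = 367.07 px → 183.53 each side.

184 px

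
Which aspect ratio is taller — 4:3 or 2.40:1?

4:3

4:3 = 1.333 and 2.4; 2.4 > 1.333. The smaller width-to-height ratio is the taller frame.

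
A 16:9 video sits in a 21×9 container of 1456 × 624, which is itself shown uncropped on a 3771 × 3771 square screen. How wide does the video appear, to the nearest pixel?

2873 px

Inside the 1456×624 canvas the video is height-limited at 1109.33 × 624.00.
Second fit — the 21×9 canvas into 3771×3771 spans the width: 3771.00 × 1616.14 (×2.5900 from 1456×624).
So the video's width is 1109.33 × 2.5900 ≈ 2873.14.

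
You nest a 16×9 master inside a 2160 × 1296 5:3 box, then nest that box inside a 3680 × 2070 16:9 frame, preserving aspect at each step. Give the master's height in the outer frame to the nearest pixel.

Inside the 2160×1296 canvas the master is width-limited at 2160.00 × 1215.00.
The 5:3 canvas is height-limited in 3680×2070, giving 3450.00 × 2070.00; scale factor 1.5972.
So the master's height is 1215.00 × 1.5972 ≈ 1940.62.

1941 px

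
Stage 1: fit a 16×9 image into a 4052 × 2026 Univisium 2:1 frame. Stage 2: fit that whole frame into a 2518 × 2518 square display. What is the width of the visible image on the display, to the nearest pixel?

Inside the 4052×2026 canvas the image is height-limited at 3601.78 × 2026.00.
Univisium 2:1 in 2518×2518: fills the width, so the intermediate becomes 2518.00 × 1259.00 — a scale of ×0.6214.
The image scales with it: width 3601.78 × 0.6214 ≈ 2238.22.

2238 px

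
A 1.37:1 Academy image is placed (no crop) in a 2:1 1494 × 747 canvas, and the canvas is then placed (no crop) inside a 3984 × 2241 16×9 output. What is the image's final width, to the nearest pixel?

2729 px

First fit — 1.37:1 Academy into 1494×747 spans the height: 1023.39 × 747.00.
2:1 in 3984×2241: fills the width, so the intermediate becomes 3984.00 × 1992.00 — a scale of ×2.6667.
Applying the same ×2.6667: 1023.39 → 2729.04.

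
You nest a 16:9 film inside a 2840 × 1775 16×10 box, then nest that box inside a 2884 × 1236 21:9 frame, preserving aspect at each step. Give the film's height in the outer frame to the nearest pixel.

16:9 in 2840×1775: fills the width, so the film is 2840.00 × 1597.50.
The 16×10 canvas is height-limited in 2884×1236, giving 1977.60 × 1236.00; scale factor 0.6963.
The film scales with it: height 1597.50 × 0.6963 ≈ 1112.40.

1112 px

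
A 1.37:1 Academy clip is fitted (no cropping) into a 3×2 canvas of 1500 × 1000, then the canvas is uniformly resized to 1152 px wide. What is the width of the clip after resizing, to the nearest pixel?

In the 1500×1000 frame the clip fills the height: width = 1000 × 1.370 ≈ 1370.00 px.
The frame scales by 1152/1500 = 0.7680; 1370.00 × 0.7680 ≈ 1052.16 px.

1052 px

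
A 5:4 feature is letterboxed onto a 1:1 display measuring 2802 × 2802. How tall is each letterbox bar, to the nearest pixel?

280 px

5:4 (1.250) > 1:1 (1.000), so the feature fills the width.
That makes the image 2241.60 px tall (2802 × 4/5).
Black = 2802 − 2241.60 = 560.40 px, or 280.20 per bar.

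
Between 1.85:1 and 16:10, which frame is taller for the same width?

16:10

1.85 and 16:10 = 1.6; 1.85 > 1.6. The smaller width-to-height ratio is the taller frame.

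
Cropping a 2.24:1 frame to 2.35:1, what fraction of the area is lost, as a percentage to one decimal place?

The width stays; only height is cut (since 2.35:1 is wider than 2.24:1).
Area ratio = (2.240)/(2.350) = 95.32%; the remaining 4.68% is cropped out.

4.7%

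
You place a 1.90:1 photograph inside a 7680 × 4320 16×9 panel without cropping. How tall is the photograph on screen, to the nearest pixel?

Since 1.900 > 1.778, the photograph is width-limited.
The photograph is 7680 / 1.900 ≈ 4042.11 px tall.

4042 px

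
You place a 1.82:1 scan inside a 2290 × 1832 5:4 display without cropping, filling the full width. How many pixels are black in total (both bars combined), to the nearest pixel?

1313906 pixels

That makes the image 1258.2418 px tall (2290 / 1.820).
1832 − 1258.2418 = 573.7582 px of bars.
That's 573.7582 × 2290 ≈ 1313906 black pixels.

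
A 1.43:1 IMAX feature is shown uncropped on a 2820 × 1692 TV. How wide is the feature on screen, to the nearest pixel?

1.43:1 IMAX (1.430) < 5:3 (1.667), so the feature fills the height.
Content width = 1692 × 1.430 ≈ 2419.56 px.

2420 px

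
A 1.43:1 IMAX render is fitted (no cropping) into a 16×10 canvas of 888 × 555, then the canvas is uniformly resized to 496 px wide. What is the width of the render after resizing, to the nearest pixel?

443 px

At 888×555 the render is height-limited, so width = 555 × 1.430 ≈ 793.65 px.
Resizing to 496 px wide multiplies everything by 0.5586: 793.65 → 443.30 px.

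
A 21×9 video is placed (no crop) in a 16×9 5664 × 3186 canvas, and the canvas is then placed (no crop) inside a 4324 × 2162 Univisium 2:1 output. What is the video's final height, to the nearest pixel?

21×9 in 5664×3186: fills the width, so the video is 5664.00 × 2427.43.
Second fit — the 16×9 canvas into 4324×2162 spans the height: 3843.56 × 2162.00 (×0.6786 from 5664×3186).
The video scales with it: height 2427.43 × 0.6786 ≈ 1647.24.

1647 px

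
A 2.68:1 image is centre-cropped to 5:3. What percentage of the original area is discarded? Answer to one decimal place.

Going from 2.68:1 to 5:3 means cutting width while keeping height.
(1.667)/(2.680) ≈ 0.622 of the area survives, leaving 37.81% discarded.

37.8%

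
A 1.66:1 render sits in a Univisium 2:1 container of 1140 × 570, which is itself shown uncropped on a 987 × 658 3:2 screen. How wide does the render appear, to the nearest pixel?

Inside the 1140×570 canvas the render is height-limited at 946.20 × 570.00.
Univisium 2:1 in 987×658: fills the width, so the intermediate becomes 987.00 × 493.50 — a scale of ×0.8658.
Applying the same ×0.8658: 946.20 → 819.21.

819 px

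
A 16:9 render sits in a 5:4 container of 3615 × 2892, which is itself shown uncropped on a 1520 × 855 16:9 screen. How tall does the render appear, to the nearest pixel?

Inside the 3615×2892 canvas the render is width-limited at 3615.00 × 2033.44.
Second fit — the 5:4 canvas into 1520×855 spans the height: 1068.75 × 855.00 (×0.2956 from 3615×2892).
Applying the same ×0.2956: 2033.44 → 601.17.

601 px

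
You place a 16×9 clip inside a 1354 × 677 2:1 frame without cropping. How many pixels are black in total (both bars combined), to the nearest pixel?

16×9 is narrower than 2:1, so it spans the full height.
That makes the image 1203.5556 px wide (677 × 16/9).
Black = 1354 − 1203.5556 = 150.4444 px.
Bar area = 150.4444 × 677 ≈ 101851 px.

101851 pixels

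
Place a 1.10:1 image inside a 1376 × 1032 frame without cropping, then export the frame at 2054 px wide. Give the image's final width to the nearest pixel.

1695 px

At 1376×1032 the image is height-limited, so width = 1032 × 1.100 ≈ 1135.20 px.
The frame scales by 2054/1376 = 1.4927; 1135.20 × 1.4927 ≈ 1694.55 px.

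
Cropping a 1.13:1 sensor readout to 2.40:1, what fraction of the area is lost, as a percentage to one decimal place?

Going from 1.13:1 to 2.40:1 means cutting height while keeping width.
Area ratio = (1.130)/(2.400) = 47.08%; the remaining 52.92% is cropped out.

52.9%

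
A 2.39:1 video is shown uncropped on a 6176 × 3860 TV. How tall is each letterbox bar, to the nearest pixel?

638 px

2.39:1 (2.390) > 16:10 (1.600), so the video fills the width.
Content height = 6176 / 2.390 ≈ 2584.10 px.
3860 − 2584.10 = 1275.90 px of bars (637.95 each).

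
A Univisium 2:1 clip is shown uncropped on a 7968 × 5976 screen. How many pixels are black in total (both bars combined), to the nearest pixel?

15872256 pixels

Since 2.000 > 1.333, the clip is width-limited.
That makes the image 3984.0000 px tall (7968 × 1/2).
5976 − 3984.0000 = 1992.0000 px of bars.
That's 1992.0000 × 7968 ≈ 15872256 black pixels.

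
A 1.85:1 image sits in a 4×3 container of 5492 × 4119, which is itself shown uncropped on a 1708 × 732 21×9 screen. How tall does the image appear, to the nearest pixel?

528 px

Inside the 5492×4119 canvas the image is width-limited at 5492.00 × 2968.65.
Second fit — the 4×3 canvas into 1708×732 spans the height: 976.00 × 732.00 (×0.1777 from 5492×4119).
The image scales with it: height 2968.65 × 0.1777 ≈ 527.57.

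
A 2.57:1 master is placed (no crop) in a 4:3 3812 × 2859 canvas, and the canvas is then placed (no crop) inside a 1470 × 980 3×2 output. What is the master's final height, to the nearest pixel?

508 px

2.57:1 in 3812×2859: fills the width, so the master is 3812.00 × 1483.27.
4:3 in 1470×980: fills the height, so the intermediate becomes 1306.67 × 980.00 — a scale of ×0.3428.
So the master's height is 1483.27 × 0.3428 ≈ 508.43.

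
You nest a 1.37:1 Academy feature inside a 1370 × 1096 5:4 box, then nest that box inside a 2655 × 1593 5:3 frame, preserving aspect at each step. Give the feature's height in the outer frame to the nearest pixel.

1453 px

Inside the 1370×1096 canvas the feature is width-limited at 1370.00 × 1000.00.
Second fit — the 5:4 canvas into 2655×1593 spans the height: 1991.25 × 1593.00 (×1.4535 from 1370×1096).
So the feature's height is 1000.00 × 1.4535 ≈ 1453.47.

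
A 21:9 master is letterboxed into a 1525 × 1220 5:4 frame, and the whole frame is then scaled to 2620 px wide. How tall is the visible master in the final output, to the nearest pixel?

1123 px

At 1525×1220 the master is width-limited, so height = 1525 × 9/21 ≈ 653.57 px.
Scaling 1525 → 2620 is ×1.7180, so the height becomes 653.57 × 1.7180 ≈ 1122.86 px.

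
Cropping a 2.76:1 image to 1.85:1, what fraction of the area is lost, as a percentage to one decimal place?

The height stays; only width is cut (since 1.85:1 is narrower than 2.76:1).
(1.850)/(2.760) ≈ 0.670 of the area survives, leaving 32.97% discarded.

33.0%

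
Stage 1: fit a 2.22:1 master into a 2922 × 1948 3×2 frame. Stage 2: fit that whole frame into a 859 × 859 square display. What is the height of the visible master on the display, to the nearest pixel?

387 px

First fit — 2.22:1 into 2922×1948 spans the width: 2922.00 × 1316.22.
Second fit — the 3×2 canvas into 859×859 spans the width: 859.00 × 572.67 (×0.2940 from 2922×1948).
The master scales with it: height 1316.22 × 0.2940 ≈ 386.94.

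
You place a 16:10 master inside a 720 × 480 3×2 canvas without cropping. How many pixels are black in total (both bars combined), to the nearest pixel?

21600 pixels

16:10 is wider than 3×2, so it spans the full width.
That makes the image 450.0000 px tall (720 × 10/16).
Black = 480 − 450.0000 = 30.0000 px.
Across the 720-px span: 30.0000 × 720 ≈ 21600 px.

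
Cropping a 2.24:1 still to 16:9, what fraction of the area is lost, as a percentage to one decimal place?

20.6%

The height stays; only width is cut (since 16:9 is narrower than 2.24:1).
(1.778)/(2.240) ≈ 0.794 of the area survives, leaving 20.63% discarded.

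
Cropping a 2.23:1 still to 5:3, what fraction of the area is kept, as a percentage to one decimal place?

5:3 is narrower than 2.23:1, so the crop keeps the full height and trims the width.
(1.667)/(2.230) ≈ 0.747 of the area survives.

74.7%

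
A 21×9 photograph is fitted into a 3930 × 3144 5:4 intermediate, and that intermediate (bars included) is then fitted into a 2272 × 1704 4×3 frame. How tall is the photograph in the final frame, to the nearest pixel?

913 px

First fit — 21×9 into 3930×3144 spans the width: 3930.00 × 1684.29.
5:4 in 2272×1704: fills the height, so the intermediate becomes 2130.00 × 1704.00 — a scale of ×0.5420.
The photograph scales with it: height 1684.29 × 0.5420 ≈ 912.86.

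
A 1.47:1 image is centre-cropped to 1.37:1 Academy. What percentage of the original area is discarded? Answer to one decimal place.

Going from 1.47:1 to 1.37:1 Academy means cutting width while keeping height.
Fraction kept = (1.370)/(1.470) ≈ 93.20%, so 6.80% is lost.

6.8%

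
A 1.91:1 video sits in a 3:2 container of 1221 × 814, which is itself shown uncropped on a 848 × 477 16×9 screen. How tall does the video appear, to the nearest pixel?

375 px

Inside the 1221×814 canvas the video is width-limited at 1221.00 × 639.27.
The 3:2 canvas is height-limited in 848×477, giving 715.50 × 477.00; scale factor 0.5860.
Applying the same ×0.5860: 639.27 → 374.61.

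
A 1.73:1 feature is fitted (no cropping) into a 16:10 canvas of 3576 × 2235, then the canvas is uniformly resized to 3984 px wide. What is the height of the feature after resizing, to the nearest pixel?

Fitted into 3576×2235, the feature spans the width; its height is 3576 / 1.730 ≈ 2067.05 px.
Resizing to 3984 px wide multiplies everything by 1.1141: 2067.05 → 2302.89 px.

2303 px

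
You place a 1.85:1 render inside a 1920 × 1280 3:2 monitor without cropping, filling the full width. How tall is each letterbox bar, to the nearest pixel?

Content height = 1920 / 1.850 ≈ 1037.84 px.
Leftover height: 1280 − 1037.84 = 242.16 px → 121.08 each side.

121 px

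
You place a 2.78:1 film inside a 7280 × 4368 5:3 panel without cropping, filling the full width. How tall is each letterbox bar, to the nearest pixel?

875 px

That makes the image 2618.71 px tall (7280 / 2.780).
Leftover height: 4368 − 2618.71 = 1749.29 px → 874.65 each side.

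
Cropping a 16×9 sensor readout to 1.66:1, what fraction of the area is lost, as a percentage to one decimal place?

The height stays; only width is cut (since 1.66:1 is narrower than 16×9).
Area ratio = (1.660)/(1.778) = 93.38%; the remaining 6.62% is cropped out.

6.6%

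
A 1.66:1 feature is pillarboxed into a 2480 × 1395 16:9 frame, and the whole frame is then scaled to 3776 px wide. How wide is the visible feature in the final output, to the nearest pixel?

In the 2480×1395 frame the feature fills the height: width = 1395 × 1.660 ≈ 2315.70 px.
Scaling 2480 → 3776 is ×1.5226, so the width becomes 2315.70 × 1.5226 ≈ 3525.84 px.

3526 px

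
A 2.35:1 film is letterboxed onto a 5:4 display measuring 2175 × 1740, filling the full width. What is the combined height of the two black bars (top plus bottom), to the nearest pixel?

814 px

That makes the image 925.53 px tall (2175 / 2.350).
Black = 1740 − 925.53 = 814.47 px.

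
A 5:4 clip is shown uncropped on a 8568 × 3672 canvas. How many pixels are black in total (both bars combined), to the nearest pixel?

14607216 pixels

Since 1.250 < 2.333, the clip is height-limited.
The clip is 3672 × 5/4 ≈ 4590.0000 px wide.
Black = 8568 − 4590.0000 = 3978.0000 px.
Bar area = 3978.0000 × 3672 ≈ 14607216 px.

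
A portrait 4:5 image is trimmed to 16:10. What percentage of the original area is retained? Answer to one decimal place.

Going from portrait 4:5 to 16:10 means cutting height while keeping width.
(0.800)/(1.600) ≈ 0.500 of the area survives.

50.0%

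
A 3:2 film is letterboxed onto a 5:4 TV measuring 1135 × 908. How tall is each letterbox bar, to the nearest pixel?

76 px

Since 1.500 > 1.250, the film is width-limited.
The film is 1135 × 2/3 ≈ 756.67 px tall.
908 − 756.67 = 151.33 px of bars (75.67 each).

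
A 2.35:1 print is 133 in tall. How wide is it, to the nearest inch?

313 in

Width = 133 × 2.350 = 312.55.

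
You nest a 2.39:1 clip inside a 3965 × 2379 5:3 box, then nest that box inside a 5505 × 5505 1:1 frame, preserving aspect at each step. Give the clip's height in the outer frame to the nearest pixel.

Inside the 3965×2379 canvas the clip is width-limited at 3965.00 × 1659.00.
5:3 in 5505×5505: fills the width, so the intermediate becomes 5505.00 × 3303.00 — a scale of ×1.3884.
So the clip's height is 1659.00 × 1.3884 ≈ 2303.35.

2303 px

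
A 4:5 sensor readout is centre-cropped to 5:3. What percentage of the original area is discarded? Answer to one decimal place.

52.0%

Going from 4:5 to 5:3 means cutting height while keeping width.
(0.800)/(1.667) ≈ 0.480 of the area survives, leaving 52.00% discarded.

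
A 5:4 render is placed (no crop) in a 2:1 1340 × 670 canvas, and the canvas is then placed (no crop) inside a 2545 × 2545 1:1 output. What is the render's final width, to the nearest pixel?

1591 px

First fit — 5:4 into 1340×670 spans the height: 837.50 × 670.00.
Second fit — the 2:1 canvas into 2545×2545 spans the width: 2545.00 × 1272.50 (×1.8993 from 1340×670).
Applying the same ×1.8993: 837.50 → 1590.62.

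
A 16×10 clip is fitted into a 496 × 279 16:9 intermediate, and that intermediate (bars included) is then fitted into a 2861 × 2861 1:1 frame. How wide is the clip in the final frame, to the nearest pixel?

2575 px

Inside the 496×279 canvas the clip is height-limited at 446.40 × 279.00.
16:9 in 2861×2861: fills the width, so the intermediate becomes 2861.00 × 1609.31 — a scale of ×5.7681.
The clip scales with it: width 446.40 × 5.7681 ≈ 2574.90.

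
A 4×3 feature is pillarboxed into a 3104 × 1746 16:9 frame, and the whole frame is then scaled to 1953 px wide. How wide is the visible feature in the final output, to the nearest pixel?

Fitted into 3104×1746, the feature spans the height; its width is 1746 × 4/3 ≈ 2328.00 px.
Resizing to 1953 px wide multiplies everything by 0.6292: 2328.00 → 1464.75 px.

1465 px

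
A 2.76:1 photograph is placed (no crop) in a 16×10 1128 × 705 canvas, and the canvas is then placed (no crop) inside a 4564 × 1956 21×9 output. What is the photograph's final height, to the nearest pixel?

1134 px

Inside the 1128×705 canvas the photograph is width-limited at 1128.00 × 408.70.
16×10 in 4564×1956: fills the height, so the intermediate becomes 3129.60 × 1956.00 — a scale of ×2.7745.
Applying the same ×2.7745: 408.70 → 1133.91.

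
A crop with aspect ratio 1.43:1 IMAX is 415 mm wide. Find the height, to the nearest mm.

At 1.43:1 IMAX, 415 / 1.430 ≈ 290.21.

290 mm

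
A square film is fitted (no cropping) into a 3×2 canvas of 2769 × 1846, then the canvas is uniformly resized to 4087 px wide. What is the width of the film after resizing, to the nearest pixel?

2725 px

At 2769×1846 the film is height-limited, so width = 1846 × 1/1 ≈ 1846.00 px.
Scaling 2769 → 4087 is ×1.4760, so the width becomes 1846.00 × 1.4760 ≈ 2724.67 px.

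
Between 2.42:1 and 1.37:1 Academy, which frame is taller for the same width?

1.37:1 Academy

2.42 and 1.37; 2.42 > 1.37. The smaller width-to-height ratio is the taller frame.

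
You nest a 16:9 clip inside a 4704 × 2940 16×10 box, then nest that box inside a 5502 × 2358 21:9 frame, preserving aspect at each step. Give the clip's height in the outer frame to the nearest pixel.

First fit — 16:9 into 4704×2940 spans the width: 4704.00 × 2646.00.
Second fit — the 16×10 canvas into 5502×2358 spans the height: 3772.80 × 2358.00 (×0.8020 from 4704×2940).
Applying the same ×0.8020: 2646.00 → 2122.20.

2122 px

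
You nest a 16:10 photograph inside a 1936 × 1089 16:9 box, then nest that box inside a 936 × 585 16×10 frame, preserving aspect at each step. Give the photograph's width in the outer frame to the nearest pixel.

Inside the 1936×1089 canvas the photograph is height-limited at 1742.40 × 1089.00.
Second fit — the 16:9 canvas into 936×585 spans the width: 936.00 × 526.50 (×0.4835 from 1936×1089).
So the photograph's width is 1742.40 × 0.4835 ≈ 842.40.

842 px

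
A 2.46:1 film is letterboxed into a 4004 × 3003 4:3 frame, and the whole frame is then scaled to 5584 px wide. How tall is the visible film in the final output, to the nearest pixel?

2270 px

In the 4004×3003 frame the film fills the width: height = 4004 / 2.460 ≈ 1627.64 px.
The frame scales by 5584/4004 = 1.3946; 1627.64 × 1.3946 ≈ 2269.92 px.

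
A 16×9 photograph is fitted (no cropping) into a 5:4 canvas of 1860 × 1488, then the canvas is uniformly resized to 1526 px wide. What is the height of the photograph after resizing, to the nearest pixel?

In the 1860×1488 frame the photograph fills the width: height = 1860 × 9/16 ≈ 1046.25 px.
The frame scales by 1526/1860 = 0.8204; 1046.25 × 0.8204 ≈ 858.38 px.

858 px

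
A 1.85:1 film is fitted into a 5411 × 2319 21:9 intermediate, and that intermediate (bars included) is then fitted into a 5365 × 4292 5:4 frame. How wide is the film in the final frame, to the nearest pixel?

1.85:1 in 5411×2319: fills the height, so the film is 4290.15 × 2319.00.
Second fit — the 21:9 canvas into 5365×4292 spans the width: 5365.00 × 2299.29 (×0.9915 from 5411×2319).
Applying the same ×0.9915: 4290.15 → 4253.68.

4254 px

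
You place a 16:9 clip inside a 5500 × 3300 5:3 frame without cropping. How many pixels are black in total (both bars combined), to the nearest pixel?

1134375 pixels

Since 1.778 > 1.667, the clip is width-limited.
The clip is 5500 × 9/16 ≈ 3093.7500 px tall.
Leftover height: 3300 − 3093.7500 = 206.2500 px.
Bar area = 206.2500 × 5500 ≈ 1134375 px.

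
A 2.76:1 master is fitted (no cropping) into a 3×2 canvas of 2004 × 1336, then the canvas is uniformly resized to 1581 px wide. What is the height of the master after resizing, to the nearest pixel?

In the 2004×1336 frame the master fills the width: height = 2004 / 2.760 ≈ 726.09 px.
The frame scales by 1581/2004 = 0.7889; 726.09 × 0.7889 ≈ 572.83 px.

573 px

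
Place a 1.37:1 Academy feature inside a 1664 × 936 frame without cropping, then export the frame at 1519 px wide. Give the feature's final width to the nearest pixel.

Fitted into 1664×936, the feature spans the height; its width is 936 × 1.370 ≈ 1282.32 px.
The frame scales by 1519/1664 = 0.9129; 1282.32 × 0.9129 ≈ 1170.58 px.

1171 px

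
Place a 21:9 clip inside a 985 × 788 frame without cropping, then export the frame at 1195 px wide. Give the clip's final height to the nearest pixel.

Fitted into 985×788, the clip spans the width; its height is 985 × 9/21 ≈ 422.14 px.
Resizing to 1195 px wide multiplies everything by 1.2132: 422.14 → 512.14 px.

512 px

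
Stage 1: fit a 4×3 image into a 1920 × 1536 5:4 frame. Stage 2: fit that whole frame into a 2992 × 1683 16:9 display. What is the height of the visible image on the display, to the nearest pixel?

1578 px

4×3 in 1920×1536: fills the width, so the image is 1920.00 × 1440.00.
Second fit — the 5:4 canvas into 2992×1683 spans the height: 2103.75 × 1683.00 (×1.0957 from 1920×1536).
So the image's height is 1440.00 × 1.0957 ≈ 1577.81.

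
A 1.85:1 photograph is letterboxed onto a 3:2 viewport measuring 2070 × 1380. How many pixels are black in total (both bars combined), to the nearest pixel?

540438 pixels

Since 1.850 > 1.500, the photograph is width-limited.
That makes the image 1118.9189 px tall (2070 / 1.850).
1380 − 1118.9189 = 261.0811 px of bars.
Bar area = 261.0811 × 2070 ≈ 540438 px.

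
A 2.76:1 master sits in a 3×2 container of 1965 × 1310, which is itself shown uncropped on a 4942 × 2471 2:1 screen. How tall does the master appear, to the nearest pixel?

2.76:1 in 1965×1310: fills the width, so the master is 1965.00 × 711.96.
The 3×2 canvas is height-limited in 4942×2471, giving 3706.50 × 2471.00; scale factor 1.8863.
The master scales with it: height 711.96 × 1.8863 ≈ 1342.93.

1343 px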